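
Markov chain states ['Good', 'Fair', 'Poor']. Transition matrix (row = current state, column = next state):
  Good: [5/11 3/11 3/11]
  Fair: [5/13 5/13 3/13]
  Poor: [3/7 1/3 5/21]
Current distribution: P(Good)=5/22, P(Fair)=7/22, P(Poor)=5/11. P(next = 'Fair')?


P(next=Fair) = Σᵢ P(now=i)×P(i→Fair)
= 5/22×3/11 + 7/22×5/13 + 5/11×1/3
= 15/242 + 35/286 + 5/33 = 1585/4719

P = 1585/4719 ≈ 0.3359


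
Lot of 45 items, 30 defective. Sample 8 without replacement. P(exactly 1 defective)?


Hypergeometric: C(30,1)×C(15,7)/C(45,8)
= 30×6435/215553195 = 30/33497

P(X=1) = 30/33497 ≈ 0.09%


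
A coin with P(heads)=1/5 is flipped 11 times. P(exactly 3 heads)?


Binomial: P(X=3) = C(11,3)×p^3×(1-p)^8
= 165 × 1/125 × 65536/390625 = 2162688/9765625

P(X=3) = 2162688/9765625 ≈ 22.15%


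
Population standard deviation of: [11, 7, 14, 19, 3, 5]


Mean = 59/6
  (11-59/6)²=49/36
  (7-59/6)²=289/36
  (14-59/6)²=625/36
  (19-59/6)²=3025/36
  (3-59/6)²=1681/36
  (5-59/6)²=841/36
Σ(x-μ)² = 1085/6
σ² = (1085/6)/6 = 1085/36

σ = √(1085/36) ≈ 5.4899


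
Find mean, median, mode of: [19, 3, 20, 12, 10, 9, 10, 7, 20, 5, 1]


Sorted: [1, 3, 5, 7, 9, 10, 10, 12, 19, 20, 20]
Mean = 116/11
Median = 10
Freq: {19: 1, 3: 1, 20: 2, 12: 1, 10: 2, 9: 1, 7: 1, 5: 1, 1: 1}
Mode: [10, 20]

Mean=116/11, Median=10, Mode=[10, 20]


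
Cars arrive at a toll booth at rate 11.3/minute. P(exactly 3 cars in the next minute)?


Poisson(λ=11.3): P(X=3) = e^(-λ)×λ^k/k!
= e^(-11.3) × 11.3^3 / 3!
≈ 1.237292426e-05 × 1442.897 / 6 ≈ 0.002975

P(X=3) ≈ 0.002975 ≈ 0.30%


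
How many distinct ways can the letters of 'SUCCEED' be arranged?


Letters: 7, freq: {'S': 1, 'U': 1, 'C': 2, 'E': 2, 'D': 1}
7!/(1!×1!×2!×2!×1!) = 5040/4 = 1260

1260


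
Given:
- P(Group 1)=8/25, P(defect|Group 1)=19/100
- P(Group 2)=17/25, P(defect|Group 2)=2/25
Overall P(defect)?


P(B) = Σ P(B|Aᵢ)×P(Aᵢ)
  19/100×8/25 = 38/625
  2/25×17/25 = 34/625
Sum = 72/625

P(defect) = 72/625 ≈ 11.52%


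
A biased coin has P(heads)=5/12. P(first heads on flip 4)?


Geometric: P(X=4) = (1-p)^(k-1)×p = (7/12)^3×5/12 = 1715/20736

P(X=4) = 1715/20736 ≈ 8.27%


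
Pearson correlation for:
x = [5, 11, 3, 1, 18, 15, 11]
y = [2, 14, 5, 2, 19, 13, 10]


n=7, Σx=64, Σy=65, Σxy=828, Σx²=826, Σy²=859
r = (7×828 - 64×65)/√((7×826 - 64²)(7×859 - 65²))
= 1636/√(1686×1788) = 1636/√3014568 ≈ 1636/1736.2511 ≈ 0.9423

r ≈ 0.9423


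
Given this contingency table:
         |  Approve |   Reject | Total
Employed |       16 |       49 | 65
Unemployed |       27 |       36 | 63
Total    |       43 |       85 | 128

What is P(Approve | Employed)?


P(Approve | Employed) = 16/(16+49) = 16/65

P(Approve|Employed) = 16/65 ≈ 24.62%


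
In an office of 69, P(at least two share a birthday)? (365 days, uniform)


P(all different) = Π(365-i)/365 for i=0..68
= 0.001036
P(match) = 1 - 0.001036 = 0.998964

P ≈ 0.9990 ≈ 99.90%


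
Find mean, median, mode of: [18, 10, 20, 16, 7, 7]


Sorted: [7, 7, 10, 16, 18, 20]
Mean = 78/6 = 13
Median = 13
Freq: {18: 1, 10: 1, 20: 1, 16: 1, 7: 2}
Mode: [7]

Mean=13, Median=13, Mode=7


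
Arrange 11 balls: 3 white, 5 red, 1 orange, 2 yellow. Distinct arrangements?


11!/(3!×5!×1!×2!) = 27720

27720


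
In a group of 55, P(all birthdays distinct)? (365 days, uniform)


P(all different) = Π(365-i)/365 for i=0..54
= (365/365)×(364/365)×...×(311/365)
= 0.013738

P ≈ 0.0137 ≈ 1.37%


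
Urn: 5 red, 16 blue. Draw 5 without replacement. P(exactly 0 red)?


Hypergeometric: C(5,0)×C(16,5)/C(21,5)
= 1×4368/20349 = 208/969

P(X=0) = 208/969 ≈ 21.47%


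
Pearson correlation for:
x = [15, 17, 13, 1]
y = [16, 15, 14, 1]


n=4, Σx=46, Σy=46, Σxy=678, Σx²=684, Σy²=678
r = (4×678 - 46×46)/√((4×684 - 46²)(4×678 - 46²))
= 596/√(620×596) = 596/√369520 ≈ 596/607.8816 ≈ 0.9805

r ≈ 0.9805


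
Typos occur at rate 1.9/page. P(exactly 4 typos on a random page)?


Poisson(λ=1.9): P(X=4) = e^(-λ)×λ^k/k!
= e^(-1.9) × 1.9^4 / 4!
≈ 0.1495686192 × 13.0321 / 24 ≈ 0.081216

P(X=4) ≈ 0.081216 ≈ 8.12%


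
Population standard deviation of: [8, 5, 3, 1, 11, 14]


Mean = 42/6 = 7
  (8-7)²=1
  (5-7)²=4
  (3-7)²=16
  (1-7)²=36
  (11-7)²=16
  (14-7)²=49
Σ(x-μ)² = 122
σ² = 122/6 = 61/3

σ = √(61/3) ≈ 4.5092


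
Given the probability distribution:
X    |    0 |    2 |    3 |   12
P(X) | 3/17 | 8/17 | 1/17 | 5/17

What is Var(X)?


E[X] = 79/17
E[X²] = 761/17
Var(X) = E[X²] - (E[X])² = 761/17 - 6241/289 = 6696/289

Var(X) = 6696/289 ≈ 23.1696


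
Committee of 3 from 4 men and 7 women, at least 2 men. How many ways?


Count by #men:
  2M,1W: C(4,2)×C(7,1)=42
  3M,0W: C(4,3)×C(7,0)=4
Total = 46

46


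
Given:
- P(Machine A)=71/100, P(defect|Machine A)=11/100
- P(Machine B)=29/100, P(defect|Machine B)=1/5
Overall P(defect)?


P(B) = Σ P(B|Aᵢ)×P(Aᵢ)
  11/100×71/100 = 781/10000
  1/5×29/100 = 29/500
Sum = 1361/10000

P(defect) = 1361/10000 ≈ 13.61%


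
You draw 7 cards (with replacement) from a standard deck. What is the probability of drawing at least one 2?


P(not a 2) = 48/52 = 12/13
P(none in 7 draws) = (12/13)^7 = 35831808/62748517
P(≥1 2) = 1 - 35831808/62748517 = 26916709/62748517

P = 26916709/62748517 ≈ 42.90%


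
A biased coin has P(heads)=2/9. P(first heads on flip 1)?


Geometric: P(X=1) = (1-p)^(k-1)×p = (7/9)^0×2/9 = 2/9

P(X=1) = 2/9 ≈ 22.22%


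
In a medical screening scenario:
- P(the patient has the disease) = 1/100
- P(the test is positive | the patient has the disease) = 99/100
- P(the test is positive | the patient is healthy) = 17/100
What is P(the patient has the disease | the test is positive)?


Using Bayes' theorem:
P(A|B) = P(B|A)·P(A) / P(B)

P(the test is positive) = 99/100 × 1/100 + 17/100 × 99/100
= 99/10000 + 1683/10000 = 891/5000

P(the patient has the disease|the test is positive) = (99/10000) / (891/5000) = 1/18

P(the patient has the disease|the test is positive) = 1/18 ≈ 5.56%


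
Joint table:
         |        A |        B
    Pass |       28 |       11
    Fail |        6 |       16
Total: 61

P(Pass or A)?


P(Pass∨A) = P(Pass) + P(A) - P(Pass∧A)
= (39 + 34 - 28)/61 = 45/61

P = 45/61 ≈ 73.77%


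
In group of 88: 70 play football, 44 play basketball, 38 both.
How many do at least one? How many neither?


|A∪B| = 70+44-38 = 76
Neither = 88-76 = 12

At least one: 76; Neither: 12


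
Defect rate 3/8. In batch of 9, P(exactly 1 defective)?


Binomial: P(X=1) = C(9,1)×p^1×(1-p)^8
= 9 × 3/8 × 390625/16777216 = 10546875/134217728

P(X=1) = 10546875/134217728 ≈ 7.86%


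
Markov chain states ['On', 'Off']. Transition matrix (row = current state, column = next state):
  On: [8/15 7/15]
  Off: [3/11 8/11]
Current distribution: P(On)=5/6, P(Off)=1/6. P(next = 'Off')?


P(next=Off) = Σᵢ P(now=i)×P(i→Off)
= 5/6×7/15 + 1/6×8/11
= 7/18 + 4/33 = 101/198

P = 101/198 ≈ 0.5101


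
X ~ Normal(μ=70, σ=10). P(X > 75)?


z = (75-70)/10 = 0.5
P(X > 75) = 1 - P(Z ≤ 0.5) = 1 - 0.6915 = 0.3085

P(X > 75) ≈ 0.3085


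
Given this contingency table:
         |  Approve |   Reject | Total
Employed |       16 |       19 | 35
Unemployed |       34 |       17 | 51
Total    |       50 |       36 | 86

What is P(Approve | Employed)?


P(Approve | Employed) = 16/(16+19) = 16/35

P(Approve|Employed) = 16/35 ≈ 45.71%


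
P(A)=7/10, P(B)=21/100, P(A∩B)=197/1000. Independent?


P(A)×P(B) = 147/1000
P(A∩B) = 197/1000
Not equal → NOT independent

No, not independent


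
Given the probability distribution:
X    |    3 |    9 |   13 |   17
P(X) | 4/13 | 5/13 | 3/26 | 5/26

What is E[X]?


E[X] = Σ x·P(X=x)
= (3)×(4/13) + (9)×(5/13) + (13)×(3/26) + (17)×(5/26)
= 119/13

E[X] = 119/13


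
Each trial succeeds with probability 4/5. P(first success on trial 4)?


Geometric: P(X=4) = (1-p)^(k-1)×p = (1/5)^3×4/5 = 4/625

P(X=4) = 4/625 ≈ 0.64%


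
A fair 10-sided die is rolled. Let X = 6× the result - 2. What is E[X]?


E[die] = (1+10)/2 = 11/2
E[X] = 6×11/2 - 2 = 31

E[X] = 31


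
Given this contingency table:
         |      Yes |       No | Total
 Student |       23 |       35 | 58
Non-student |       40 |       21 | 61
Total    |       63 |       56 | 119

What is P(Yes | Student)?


P(Yes | Student) = 23/(23+35) = 23/58

P(Yes|Student) = 23/58 ≈ 39.66%


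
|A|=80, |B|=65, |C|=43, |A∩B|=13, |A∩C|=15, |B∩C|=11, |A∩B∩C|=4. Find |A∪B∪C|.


|A∪B∪C| = 80+65+43-13-15-11+4 = 153

|A∪B∪C| = 153


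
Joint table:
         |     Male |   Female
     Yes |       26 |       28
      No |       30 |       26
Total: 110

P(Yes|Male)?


P(Yes|Male) = 26/(26+30) = 26/56 = 13/28

P = 13/28 ≈ 46.43%


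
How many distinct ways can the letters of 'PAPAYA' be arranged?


Letters: 6, freq: {'P': 2, 'A': 3, 'Y': 1}
6!/(2!×3!×1!) = 720/12 = 60

60


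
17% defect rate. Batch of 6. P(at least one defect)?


P(all good) = (83/100)^6 = 326940373369/1000000000000
P(≥1 defect) = 673059626631/1000000000000

P = 673059626631/1000000000000 ≈ 67.31%


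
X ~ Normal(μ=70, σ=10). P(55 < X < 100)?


z₁=(55-70)/10=-1.5, z₂=(100-70)/10=3.0
P = Φ(3.0) - Φ(-1.5) = 0.998650 - 0.066807 = 0.931843 ≈ 0.9318

P(55 < X < 100) ≈ 0.9318


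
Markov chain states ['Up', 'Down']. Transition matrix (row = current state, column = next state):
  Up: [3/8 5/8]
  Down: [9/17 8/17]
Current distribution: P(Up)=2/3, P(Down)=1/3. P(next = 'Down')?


P(next=Down) = Σᵢ P(now=i)×P(i→Down)
= 2/3×5/8 + 1/3×8/17
= 5/12 + 8/51 = 39/68

P = 39/68 ≈ 0.5735


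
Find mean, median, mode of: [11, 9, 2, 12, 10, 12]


Sorted: [2, 9, 10, 11, 12, 12]
Mean = 56/6 = 28/3
Median = 21/2
Freq: {11: 1, 9: 1, 2: 1, 12: 2, 10: 1}
Mode: [12]

Mean=28/3, Median=21/2, Mode=12


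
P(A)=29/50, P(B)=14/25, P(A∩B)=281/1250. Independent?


P(A)×P(B) = 203/625
P(A∩B) = 281/1250
Not equal → NOT independent

No, not independent


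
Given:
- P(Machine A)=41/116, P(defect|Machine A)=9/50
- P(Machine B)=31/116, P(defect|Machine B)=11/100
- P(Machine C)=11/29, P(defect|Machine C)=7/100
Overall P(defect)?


P(B) = Σ P(B|Aᵢ)×P(Aᵢ)
  9/50×41/116 = 369/5800
  11/100×31/116 = 341/11600
  7/100×11/29 = 77/2900
Sum = 1387/11600

P(defect) = 1387/11600 ≈ 11.96%


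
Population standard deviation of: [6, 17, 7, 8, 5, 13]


Mean = 56/6 = 28/3
  (6-28/3)²=100/9
  (17-28/3)²=529/9
  (7-28/3)²=49/9
  (8-28/3)²=16/9
  (5-28/3)²=169/9
  (13-28/3)²=121/9
Σ(x-μ)² = 328/3
σ² = (328/3)/6 = 164/9

σ = √(164/9) ≈ 4.2687


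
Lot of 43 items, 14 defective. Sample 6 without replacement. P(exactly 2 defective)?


Hypergeometric: C(14,2)×C(29,4)/C(43,6)
= 91×23751/6096454 = 23751/66994

P(X=2) = 23751/66994 ≈ 35.45%


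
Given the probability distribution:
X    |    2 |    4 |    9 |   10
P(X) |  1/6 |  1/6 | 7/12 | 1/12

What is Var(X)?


E[X] = 85/12
E[X²] = 707/12
Var(X) = E[X²] - (E[X])² = 707/12 - 7225/144 = 1259/144

Var(X) = 1259/144 ≈ 8.7431


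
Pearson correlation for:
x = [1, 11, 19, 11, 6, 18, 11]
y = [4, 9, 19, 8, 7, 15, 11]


n=7, Σx=77, Σy=73, Σxy=985, Σx²=1085, Σy²=917
r = (7×985 - 77×73)/√((7×1085 - 77²)(7×917 - 73²))
= 1274/√(1666×1090) = 1274/√1815940 ≈ 1274/1347.5682 ≈ 0.9454

r ≈ 0.9454


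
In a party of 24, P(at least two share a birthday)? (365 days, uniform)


P(all different) = Π(365-i)/365 for i=0..23
= 0.461656
P(match) = 1 - 0.461656 = 0.538344

P ≈ 0.5383 ≈ 53.83%


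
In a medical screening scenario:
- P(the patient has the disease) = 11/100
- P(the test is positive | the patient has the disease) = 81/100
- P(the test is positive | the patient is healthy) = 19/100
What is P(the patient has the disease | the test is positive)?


Using Bayes' theorem:
P(A|B) = P(B|A)·P(A) / P(B)

P(the test is positive) = 81/100 × 11/100 + 19/100 × 89/100
= 891/10000 + 1691/10000 = 1291/5000

P(the patient has the disease|the test is positive) = (891/10000) / (1291/5000) = 891/2582

P(the patient has the disease|the test is positive) = 891/2582 ≈ 34.51%


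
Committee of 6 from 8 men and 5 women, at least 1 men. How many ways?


Count by #men:
  1M,5W: C(8,1)×C(5,5)=8
  2M,4W: C(8,2)×C(5,4)=140
  3M,3W: C(8,3)×C(5,3)=560
  4M,2W: C(8,4)×C(5,2)=700
  5M,1W: C(8,5)×C(5,1)=280
  6M,0W: C(8,6)×C(5,0)=28
Total = 1716

1716


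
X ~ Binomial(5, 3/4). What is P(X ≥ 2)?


P(X ≥ 2) = Σ P(X=i) for i=2..5
P(X=2) = 45/512
P(X=3) = 135/512
P(X=4) = 405/1024
P(X=5) = 243/1024
Sum = 63/64

P(X ≥ 2) = 63/64 ≈ 98.44%


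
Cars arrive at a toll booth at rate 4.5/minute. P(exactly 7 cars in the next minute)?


Poisson(λ=4.5): P(X=7) = e^(-λ)×λ^k/k!
= e^(-4.5) × 4.5^7 / 7!
≈ 0.01110899654 × 37366.9453125 / 5040 ≈ 0.082363

P(X=7) ≈ 0.082363 ≈ 8.24%


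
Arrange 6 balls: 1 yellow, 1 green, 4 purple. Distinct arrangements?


6!/(1!×1!×4!) = 30

30


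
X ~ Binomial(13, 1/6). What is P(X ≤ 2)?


P(X ≤ 2) = Σ P(X=i) for i=0..2
P(X=0) = 1220703125/13060694016
P(X=1) = 3173828125/13060694016
P(X=2) = 634765625/2176782336
Sum = 341796875/544195584

P(X ≤ 2) = 341796875/544195584 ≈ 62.81%


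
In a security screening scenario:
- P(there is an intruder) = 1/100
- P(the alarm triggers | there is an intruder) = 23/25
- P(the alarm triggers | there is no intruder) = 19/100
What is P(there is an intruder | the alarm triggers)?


Using Bayes' theorem:
P(A|B) = P(B|A)·P(A) / P(B)

P(the alarm triggers) = 23/25 × 1/100 + 19/100 × 99/100
= 23/2500 + 1881/10000 = 1973/10000

P(there is an intruder|the alarm triggers) = (23/2500) / (1973/10000) = 92/1973

P(there is an intruder|the alarm triggers) = 92/1973 ≈ 4.66%


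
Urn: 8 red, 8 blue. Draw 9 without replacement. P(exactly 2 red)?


Hypergeometric: C(8,2)×C(8,7)/C(16,9)
= 28×8/11440 = 14/715

P(X=2) = 14/715 ≈ 1.96%


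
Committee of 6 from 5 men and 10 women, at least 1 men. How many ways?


Count by #men:
  1M,5W: C(5,1)×C(10,5)=1260
  2M,4W: C(5,2)×C(10,4)=2100
  3M,3W: C(5,3)×C(10,3)=1200
  4M,2W: C(5,4)×C(10,2)=225
  5M,1W: C(5,5)×C(10,1)=10
Total = 4795

4795


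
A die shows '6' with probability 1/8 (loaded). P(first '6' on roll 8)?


Geometric: P(X=8) = (1-p)^(k-1)×p = (7/8)^7×1/8 = 823543/16777216

P(X=8) = 823543/16777216 ≈ 4.91%


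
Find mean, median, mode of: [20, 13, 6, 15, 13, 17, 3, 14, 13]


Sorted: [3, 6, 13, 13, 13, 14, 15, 17, 20]
Mean = 114/9 = 38/3
Median = 13
Freq: {20: 1, 13: 3, 6: 1, 15: 1, 17: 1, 3: 1, 14: 1}
Mode: [13]

Mean=38/3, Median=13, Mode=13


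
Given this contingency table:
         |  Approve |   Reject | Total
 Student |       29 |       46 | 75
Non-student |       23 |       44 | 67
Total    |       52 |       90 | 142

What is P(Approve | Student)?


P(Approve | Student) = 29/(29+46) = 29/75

P(Approve|Student) = 29/75 ≈ 38.67%


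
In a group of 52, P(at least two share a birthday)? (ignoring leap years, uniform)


P(all different) = Π(365-i)/365 for i=0..51
= 0.021995
P(match) = 1 - 0.021995 = 0.978005

P ≈ 0.9780 ≈ 97.80%


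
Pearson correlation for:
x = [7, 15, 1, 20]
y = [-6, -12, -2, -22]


n=4, Σx=43, Σy=-42, Σxy=-664, Σx²=675, Σy²=668
r = (4×(-664) - 43×(-42))/√((4×675 - 43²)(4×668 - (-42)²))
= -850/√(851×908) = -850/√772708 ≈ -850/879.0381 ≈ -0.9670

r ≈ -0.9670


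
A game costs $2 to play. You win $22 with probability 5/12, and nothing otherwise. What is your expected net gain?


E[gain] = (22-2)×5/12 + (-2)×7/12
= 25/3 - 7/6 = 43/6

Expected net gain = $43/6 ≈ $7.17


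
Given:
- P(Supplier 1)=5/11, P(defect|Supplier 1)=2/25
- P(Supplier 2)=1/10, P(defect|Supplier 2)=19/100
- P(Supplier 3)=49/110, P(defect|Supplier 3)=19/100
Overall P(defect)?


P(B) = Σ P(B|Aᵢ)×P(Aᵢ)
  2/25×5/11 = 2/55
  19/100×1/10 = 19/1000
  19/100×49/110 = 931/11000
Sum = 7/50

P(defect) = 7/50 ≈ 14.00%


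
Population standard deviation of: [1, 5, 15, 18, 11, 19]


Mean = 69/6 = 23/2
  (1-23/2)²=441/4
  (5-23/2)²=169/4
  (15-23/2)²=49/4
  (18-23/2)²=169/4
  (11-23/2)²=1/4
  (19-23/2)²=225/4
Σ(x-μ)² = 527/2
σ² = (527/2)/6 = 527/12

σ = √(527/12) ≈ 6.6270


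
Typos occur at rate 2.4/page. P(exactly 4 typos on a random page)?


Poisson(λ=2.4): P(X=4) = e^(-λ)×λ^k/k!
= e^(-2.4) × 2.4^4 / 4!
≈ 0.09071795329 × 33.1776 / 24 ≈ 0.125408

P(X=4) ≈ 0.125408 ≈ 12.54%


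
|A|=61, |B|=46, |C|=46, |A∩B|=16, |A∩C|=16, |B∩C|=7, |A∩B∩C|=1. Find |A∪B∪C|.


|A∪B∪C| = 61+46+46-16-16-7+1 = 115

|A∪B∪C| = 115


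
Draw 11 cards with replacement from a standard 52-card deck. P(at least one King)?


P(not a King) = 48/52 = 12/13
P(none in 11 draws) = (12/13)^11 = 743008370688/1792160394037
P(≥1 King) = 1 - 743008370688/1792160394037 = 1049152023349/1792160394037

P = 1049152023349/1792160394037 ≈ 58.54%


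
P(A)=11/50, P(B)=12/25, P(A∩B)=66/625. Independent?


P(A)×P(B) = 66/625
P(A∩B) = 66/625
Equal ✓ → Independent

Yes, independent


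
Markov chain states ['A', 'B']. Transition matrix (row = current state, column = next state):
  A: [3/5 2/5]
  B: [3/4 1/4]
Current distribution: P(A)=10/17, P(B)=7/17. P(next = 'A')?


P(next=A) = Σᵢ P(now=i)×P(i→A)
= 10/17×3/5 + 7/17×3/4
= 6/17 + 21/68 = 45/68

P = 45/68 ≈ 0.6618


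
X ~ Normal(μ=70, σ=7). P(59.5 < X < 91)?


z₁=(59.5-70)/7=-1.5, z₂=(91-70)/7=3.0
P = Φ(3.0) - Φ(-1.5) = 0.998650 - 0.066807 = 0.931843 ≈ 0.9318

P(59.5 < X < 91) ≈ 0.9318


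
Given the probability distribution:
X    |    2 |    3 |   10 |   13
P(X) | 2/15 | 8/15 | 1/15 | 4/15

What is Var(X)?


E[X] = 6
E[X²] = 856/15
Var(X) = E[X²] - (E[X])² = 856/15 - 36 = 316/15

Var(X) = 316/15 ≈ 21.0667


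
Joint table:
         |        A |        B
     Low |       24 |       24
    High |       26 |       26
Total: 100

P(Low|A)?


P(Low|A) = 24/(24+26) = 24/50 = 12/25

P = 12/25 ≈ 48.00%


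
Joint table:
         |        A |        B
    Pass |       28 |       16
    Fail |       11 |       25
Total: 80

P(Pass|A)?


P(Pass|A) = 28/(28+11) = 28/39

P = 28/39 ≈ 71.79%


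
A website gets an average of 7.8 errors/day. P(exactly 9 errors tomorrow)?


Poisson(λ=7.8): P(X=9) = e^(-λ)×λ^k/k!
= e^(-7.8) × 7.8^9 / 9!
≈ 0.000409734979 × 106868920.913 / 362880 ≈ 0.120668

P(X=9) ≈ 0.120668 ≈ 12.07%


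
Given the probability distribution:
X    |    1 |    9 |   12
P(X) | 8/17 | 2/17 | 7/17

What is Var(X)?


E[X] = 110/17
E[X²] = 1178/17
Var(X) = E[X²] - (E[X])² = 1178/17 - 12100/289 = 7926/289

Var(X) = 7926/289 ≈ 27.4256


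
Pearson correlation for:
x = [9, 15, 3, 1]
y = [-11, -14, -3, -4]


n=4, Σx=28, Σy=-32, Σxy=-322, Σx²=316, Σy²=342
r = (4×(-322) - 28×(-32))/√((4×316 - 28²)(4×342 - (-32)²))
= -392/√(480×344) = -392/√165120 ≈ -392/406.3496 ≈ -0.9647

r ≈ -0.9647


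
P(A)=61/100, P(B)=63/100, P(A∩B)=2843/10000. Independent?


P(A)×P(B) = 3843/10000
P(A∩B) = 2843/10000
Not equal → NOT independent

No, not independent


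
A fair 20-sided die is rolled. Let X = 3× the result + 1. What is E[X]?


E[die] = (1+20)/2 = 21/2
E[X] = 3×21/2 + 1 = 65/2

E[X] = 65/2


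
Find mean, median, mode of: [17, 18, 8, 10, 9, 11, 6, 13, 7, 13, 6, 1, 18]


Sorted: [1, 6, 6, 7, 8, 9, 10, 11, 13, 13, 17, 18, 18]
Mean = 137/13
Median = 10
Freq: {17: 1, 18: 2, 8: 1, 10: 1, 9: 1, 11: 1, 6: 2, 13: 2, 7: 1, 1: 1}
Mode: [6, 13, 18]

Mean=137/13, Median=10, Mode=[6, 13, 18]


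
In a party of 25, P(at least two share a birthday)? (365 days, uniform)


P(all different) = Π(365-i)/365 for i=0..24
= 0.431300
P(match) = 1 - 0.431300 = 0.568700

P ≈ 0.5687 ≈ 56.87%


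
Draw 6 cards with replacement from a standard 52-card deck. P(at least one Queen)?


P(not a Queen) = 48/52 = 12/13
P(none in 6 draws) = (12/13)^6 = 2985984/4826809
P(≥1 Queen) = 1 - 2985984/4826809 = 1840825/4826809

P = 1840825/4826809 ≈ 38.14%


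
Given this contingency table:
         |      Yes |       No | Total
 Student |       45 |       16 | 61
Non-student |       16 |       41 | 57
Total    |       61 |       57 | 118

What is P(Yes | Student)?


P(Yes | Student) = 45/(45+16) = 45/61

P(Yes|Student) = 45/61 ≈ 73.77%


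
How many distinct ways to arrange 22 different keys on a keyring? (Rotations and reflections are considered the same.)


Free circular arrangements: rotations and reflections both identified.
(n-1)!/2 = 21!/2 = 51090942171709440000/2 = 25545471085854720000

25545471085854720000


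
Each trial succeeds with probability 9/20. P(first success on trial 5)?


Geometric: P(X=5) = (1-p)^(k-1)×p = (11/20)^4×9/20 = 131769/3200000

P(X=5) = 131769/3200000 ≈ 4.12%


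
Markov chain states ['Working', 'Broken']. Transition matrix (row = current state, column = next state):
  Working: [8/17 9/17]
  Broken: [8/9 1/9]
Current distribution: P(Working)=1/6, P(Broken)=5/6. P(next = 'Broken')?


P(next=Broken) = Σᵢ P(now=i)×P(i→Broken)
= 1/6×9/17 + 5/6×1/9
= 3/34 + 5/54 = 83/459

P = 83/459 ≈ 0.1808


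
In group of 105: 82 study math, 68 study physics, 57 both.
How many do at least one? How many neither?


|A∪B| = 82+68-57 = 93
Neither = 105-93 = 12

At least one: 93; Neither: 12


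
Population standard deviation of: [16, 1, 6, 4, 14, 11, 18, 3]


Mean = 73/8
  (16-73/8)²=3025/64
  (1-73/8)²=4225/64
  (6-73/8)²=625/64
  (4-73/8)²=1681/64
  (14-73/8)²=1521/64
  (11-73/8)²=225/64
  (18-73/8)²=5041/64
  (3-73/8)²=2401/64
Σ(x-μ)² = 2343/8
σ² = (2343/8)/8 = 2343/64

σ = √(2343/64) ≈ 6.0506


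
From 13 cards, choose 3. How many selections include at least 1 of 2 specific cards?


Complement: C(13,3) - C(11,3) = 286 - 165 = 121

121


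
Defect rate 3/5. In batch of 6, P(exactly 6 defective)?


Binomial: P(X=6) = C(6,6)×p^6×(1-p)^0
= 1 × 729/15625 × 1 = 729/15625

P(X=6) = 729/15625 ≈ 4.67%


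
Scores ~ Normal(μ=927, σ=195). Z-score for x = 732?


z = (x - μ)/σ = (732 - 927)/195 = -1.0

z = -1.0


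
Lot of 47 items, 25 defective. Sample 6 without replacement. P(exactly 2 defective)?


Hypergeometric: C(25,2)×C(22,4)/C(47,6)
= 300×7315/10737573 = 9500/46483

P(X=2) = 9500/46483 ≈ 20.44%


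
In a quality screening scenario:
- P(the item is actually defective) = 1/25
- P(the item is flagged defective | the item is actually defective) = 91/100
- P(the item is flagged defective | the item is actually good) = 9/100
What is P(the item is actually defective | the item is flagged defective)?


Using Bayes' theorem:
P(A|B) = P(B|A)·P(A) / P(B)

P(the item is flagged defective) = 91/100 × 1/25 + 9/100 × 24/25
= 91/2500 + 54/625 = 307/2500

P(the item is actually defective|the item is flagged defective) = (91/2500) / (307/2500) = 91/307

P(the item is actually defective|the item is flagged defective) = 91/307 ≈ 29.64%


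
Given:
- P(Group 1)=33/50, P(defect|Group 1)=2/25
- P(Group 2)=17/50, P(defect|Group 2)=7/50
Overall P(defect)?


P(B) = Σ P(B|Aᵢ)×P(Aᵢ)
  2/25×33/50 = 33/625
  7/50×17/50 = 119/2500
Sum = 251/2500

P(defect) = 251/2500 ≈ 10.04%


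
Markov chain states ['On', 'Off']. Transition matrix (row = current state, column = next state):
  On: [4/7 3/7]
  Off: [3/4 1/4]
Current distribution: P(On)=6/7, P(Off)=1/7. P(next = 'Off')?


P(next=Off) = Σᵢ P(now=i)×P(i→Off)
= 6/7×3/7 + 1/7×1/4
= 18/49 + 1/28 = 79/196

P = 79/196 ≈ 0.4031


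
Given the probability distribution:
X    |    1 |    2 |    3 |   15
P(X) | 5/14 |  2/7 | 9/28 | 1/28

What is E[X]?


E[X] = Σ x·P(X=x)
= (1)×(5/14) + (2)×(2/7) + (3)×(9/28) + (15)×(1/28)
= 17/7

E[X] = 17/7


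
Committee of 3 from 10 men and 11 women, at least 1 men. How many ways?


Count by #men:
  1M,2W: C(10,1)×C(11,2)=550
  2M,1W: C(10,2)×C(11,1)=495
  3M,0W: C(10,3)×C(11,0)=120
Total = 1165

1165


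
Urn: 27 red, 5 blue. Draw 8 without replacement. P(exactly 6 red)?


Hypergeometric: C(27,6)×C(5,2)/C(32,8)
= 296010×10/10518300 = 253/899

P(X=6) = 253/899 ≈ 28.14%


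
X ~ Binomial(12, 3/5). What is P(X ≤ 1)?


P(X ≤ 1) = Σ P(X=i) for i=0..1
P(X=0) = 4096/244140625
P(X=1) = 73728/244140625
Sum = 77824/244140625

P(X ≤ 1) = 77824/244140625 ≈ 0.03%


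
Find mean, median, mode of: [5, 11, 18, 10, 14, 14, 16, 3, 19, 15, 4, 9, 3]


Sorted: [3, 3, 4, 5, 9, 10, 11, 14, 14, 15, 16, 18, 19]
Mean = 141/13
Median = 11
Freq: {5: 1, 11: 1, 18: 1, 10: 1, 14: 2, 16: 1, 3: 2, 19: 1, 15: 1, 4: 1, 9: 1}
Mode: [3, 14]

Mean=141/13, Median=11, Mode=[3, 14]


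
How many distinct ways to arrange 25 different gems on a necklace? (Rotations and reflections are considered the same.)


Free circular arrangements: rotations and reflections both identified.
(n-1)!/2 = 24!/2 = 620448401733239439360000/2 = 310224200866619719680000

310224200866619719680000


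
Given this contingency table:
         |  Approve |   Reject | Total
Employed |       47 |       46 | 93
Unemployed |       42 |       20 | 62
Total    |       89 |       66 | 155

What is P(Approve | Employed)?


P(Approve | Employed) = 47/(47+46) = 47/93

P(Approve|Employed) = 47/93 ≈ 50.54%


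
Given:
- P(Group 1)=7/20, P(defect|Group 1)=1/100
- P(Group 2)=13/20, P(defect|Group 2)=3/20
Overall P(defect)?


P(B) = Σ P(B|Aᵢ)×P(Aᵢ)
  1/100×7/20 = 7/2000
  3/20×13/20 = 39/400
Sum = 101/1000

P(defect) = 101/1000 ≈ 10.10%


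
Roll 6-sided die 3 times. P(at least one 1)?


P(no 1)^3 = (5/6)^3 = 125/216
P(≥1) = 1 - 125/216 = 91/216

P = 91/216 ≈ 42.13%


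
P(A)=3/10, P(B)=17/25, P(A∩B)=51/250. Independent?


P(A)×P(B) = 51/250
P(A∩B) = 51/250
Equal ✓ → Independent

Yes, independent


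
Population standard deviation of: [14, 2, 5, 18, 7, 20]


Mean = 66/6 = 11
  (14-11)²=9
  (2-11)²=81
  (5-11)²=36
  (18-11)²=49
  (7-11)²=16
  (20-11)²=81
Σ(x-μ)² = 272
σ² = 272/6 = 136/3

σ = √(136/3) ≈ 6.7330


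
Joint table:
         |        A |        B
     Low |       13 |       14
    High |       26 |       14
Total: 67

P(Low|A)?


P(Low|A) = 13/(13+26) = 13/39 = 1/3

P = 1/3 ≈ 33.33%


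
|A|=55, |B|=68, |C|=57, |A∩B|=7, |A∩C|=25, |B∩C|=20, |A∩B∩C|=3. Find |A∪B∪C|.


|A∪B∪C| = 55+68+57-7-25-20+3 = 131

|A∪B∪C| = 131


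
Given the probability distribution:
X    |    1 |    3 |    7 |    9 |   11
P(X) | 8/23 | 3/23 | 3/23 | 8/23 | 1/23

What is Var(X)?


E[X] = 121/23
E[X²] = 951/23
Var(X) = E[X²] - (E[X])² = 951/23 - 14641/529 = 7232/529

Var(X) = 7232/529 ≈ 13.6711


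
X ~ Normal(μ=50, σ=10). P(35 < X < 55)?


z₁=(35-50)/10=-1.5, z₂=(55-50)/10=0.5
P = Φ(0.5) - Φ(-1.5) = 0.691462 - 0.066807 = 0.624655 ≈ 0.6247

P(35 < X < 55) ≈ 0.6247


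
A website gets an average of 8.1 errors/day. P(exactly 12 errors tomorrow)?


Poisson(λ=8.1): P(X=12) = e^(-λ)×λ^k/k!
= e^(-8.1) × 8.1^12 / 12!
≈ 0.0003035391381 × 79766443076.9 / 479001600 ≈ 0.050547

P(X=12) ≈ 0.050547 ≈ 5.05%


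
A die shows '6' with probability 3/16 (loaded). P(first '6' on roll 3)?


Geometric: P(X=3) = (1-p)^(k-1)×p = (13/16)^2×3/16 = 507/4096

P(X=3) = 507/4096 ≈ 12.38%


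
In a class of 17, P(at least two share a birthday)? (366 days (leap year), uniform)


P(all different) = Π(366-i)/366 for i=0..16
= 0.685712
P(match) = 1 - 0.685712 = 0.314288

P ≈ 0.3143 ≈ 31.43%


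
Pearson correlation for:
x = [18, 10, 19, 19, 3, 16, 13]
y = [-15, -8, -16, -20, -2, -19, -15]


n=7, Σx=98, Σy=-95, Σxy=-1539, Σx²=1580, Σy²=1535
r = (7×(-1539) - 98×(-95))/√((7×1580 - 98²)(7×1535 - (-95)²))
= -1463/√(1456×1720) = -1463/√2504320 ≈ -1463/1582.5043 ≈ -0.9245

r ≈ -0.9245


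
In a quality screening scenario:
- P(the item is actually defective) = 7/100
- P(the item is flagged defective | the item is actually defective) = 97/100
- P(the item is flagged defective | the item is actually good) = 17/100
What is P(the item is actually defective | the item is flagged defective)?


Using Bayes' theorem:
P(A|B) = P(B|A)·P(A) / P(B)

P(the item is flagged defective) = 97/100 × 7/100 + 17/100 × 93/100
= 679/10000 + 1581/10000 = 113/500

P(the item is actually defective|the item is flagged defective) = (679/10000) / (113/500) = 679/2260

P(the item is actually defective|the item is flagged defective) = 679/2260 ≈ 30.04%


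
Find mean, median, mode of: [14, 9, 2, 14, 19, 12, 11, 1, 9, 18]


Sorted: [1, 2, 9, 9, 11, 12, 14, 14, 18, 19]
Mean = 109/10
Median = 23/2
Freq: {14: 2, 9: 2, 2: 1, 19: 1, 12: 1, 11: 1, 1: 1, 18: 1}
Mode: [9, 14]

Mean=109/10, Median=23/2, Mode=[9, 14]


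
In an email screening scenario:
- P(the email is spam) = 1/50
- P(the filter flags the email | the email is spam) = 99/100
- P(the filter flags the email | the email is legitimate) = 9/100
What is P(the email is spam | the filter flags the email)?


Using Bayes' theorem:
P(A|B) = P(B|A)·P(A) / P(B)

P(the filter flags the email) = 99/100 × 1/50 + 9/100 × 49/50
= 99/5000 + 441/5000 = 27/250

P(the email is spam|the filter flags the email) = (99/5000) / (27/250) = 11/60

P(the email is spam|the filter flags the email) = 11/60 ≈ 18.33%


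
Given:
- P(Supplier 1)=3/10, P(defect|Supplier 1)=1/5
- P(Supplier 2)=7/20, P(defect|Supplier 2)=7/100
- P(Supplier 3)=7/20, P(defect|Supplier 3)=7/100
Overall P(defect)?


P(B) = Σ P(B|Aᵢ)×P(Aᵢ)
  1/5×3/10 = 3/50
  7/100×7/20 = 49/2000
  7/100×7/20 = 49/2000
Sum = 109/1000

P(defect) = 109/1000 ≈ 10.90%


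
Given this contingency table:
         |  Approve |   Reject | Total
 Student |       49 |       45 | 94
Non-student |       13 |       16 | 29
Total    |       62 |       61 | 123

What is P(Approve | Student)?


P(Approve | Student) = 49/(49+45) = 49/94

P(Approve|Student) = 49/94 ≈ 52.13%


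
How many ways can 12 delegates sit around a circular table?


Circular arrangements of 12 distinct objects: fix one position to break rotational symmetry.
(n-1)! = 11! = 39916800

39916800


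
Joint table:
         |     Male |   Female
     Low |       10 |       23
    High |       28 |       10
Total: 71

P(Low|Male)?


P(Low|Male) = 10/(10+28) = 10/38 = 5/19

P = 5/19 ≈ 26.32%


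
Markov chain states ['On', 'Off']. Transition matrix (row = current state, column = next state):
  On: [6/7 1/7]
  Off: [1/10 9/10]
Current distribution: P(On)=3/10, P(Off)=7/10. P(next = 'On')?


P(next=On) = Σᵢ P(now=i)×P(i→On)
= 3/10×6/7 + 7/10×1/10
= 9/35 + 7/100 = 229/700

P = 229/700 ≈ 0.3271


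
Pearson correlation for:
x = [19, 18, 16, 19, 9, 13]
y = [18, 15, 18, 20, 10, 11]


n=6, Σx=94, Σy=92, Σxy=1513, Σx²=1552, Σy²=1494
r = (6×1513 - 94×92)/√((6×1552 - 94²)(6×1494 - 92²))
= 430/√(476×500) = 430/√238000 ≈ 430/487.8524 ≈ 0.8814

r ≈ 0.8814


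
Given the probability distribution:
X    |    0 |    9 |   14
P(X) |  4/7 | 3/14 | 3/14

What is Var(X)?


E[X] = 69/14
E[X²] = 831/14
Var(X) = E[X²] - (E[X])² = 831/14 - 4761/196 = 6873/196

Var(X) = 6873/196 ≈ 35.0663


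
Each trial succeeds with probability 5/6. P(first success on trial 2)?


Geometric: P(X=2) = (1-p)^(k-1)×p = (1/6)^1×5/6 = 5/36

P(X=2) = 5/36 ≈ 13.89%


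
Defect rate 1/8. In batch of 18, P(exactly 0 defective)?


Binomial: P(X=0) = C(18,0)×p^0×(1-p)^18
= 1 × 1 × 1628413597910449/18014398509481984 = 1628413597910449/18014398509481984

P(X=0) = 1628413597910449/18014398509481984 ≈ 9.04%


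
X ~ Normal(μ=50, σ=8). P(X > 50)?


z = (50-50)/8 = 0.0
P(X > 50) = 1 - P(Z ≤ 0.0) = 1 - 0.5000 = 0.5000

P(X > 50) ≈ 0.5000


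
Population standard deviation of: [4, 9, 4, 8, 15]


Mean = 40/5 = 8
  (4-8)²=16
  (9-8)²=1
  (4-8)²=16
  (8-8)²=0
  (15-8)²=49
Σ(x-μ)² = 82
σ² = 82/5

σ = √(82/5) ≈ 4.0497


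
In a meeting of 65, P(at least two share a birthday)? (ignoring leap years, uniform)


P(all different) = Π(365-i)/365 for i=0..64
= 0.002317
P(match) = 1 - 0.002317 = 0.997683

P ≈ 0.9977 ≈ 99.77%


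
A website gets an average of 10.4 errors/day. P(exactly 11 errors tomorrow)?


Poisson(λ=10.4): P(X=11) = e^(-λ)×λ^k/k!
= e^(-10.4) × 10.4^11 / 11!
≈ 3.043248301e-05 × 153945405632 / 39916800 ≈ 0.117368

P(X=11) ≈ 0.117368 ≈ 11.74%


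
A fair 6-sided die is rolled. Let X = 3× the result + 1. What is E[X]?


E[die] = (1+6)/2 = 7/2
E[X] = 3×7/2 + 1 = 23/2

E[X] = 23/2


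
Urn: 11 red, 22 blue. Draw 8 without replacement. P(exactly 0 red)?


Hypergeometric: C(11,0)×C(22,8)/C(33,8)
= 1×319770/13884156 = 1615/70122

P(X=0) = 1615/70122 ≈ 2.30%


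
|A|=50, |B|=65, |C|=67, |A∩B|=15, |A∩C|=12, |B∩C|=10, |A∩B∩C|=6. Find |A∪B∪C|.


|A∪B∪C| = 50+65+67-15-12-10+6 = 151

|A∪B∪C| = 151


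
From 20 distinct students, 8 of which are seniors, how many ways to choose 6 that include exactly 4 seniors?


Choose 4 of the 8 seniors and 2 of the other 12 students:
C(8,4)×C(12,2) = 70×66 = 4620

4620


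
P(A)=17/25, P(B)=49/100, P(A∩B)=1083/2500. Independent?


P(A)×P(B) = 833/2500
P(A∩B) = 1083/2500
Not equal → NOT independent

No, not independent


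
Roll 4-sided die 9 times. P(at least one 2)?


P(no 2)^9 = (3/4)^9 = 19683/262144
P(≥1) = 1 - 19683/262144 = 242461/262144

P = 242461/262144 ≈ 92.49%


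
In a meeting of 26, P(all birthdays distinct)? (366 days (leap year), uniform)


P(all different) = Π(366-i)/366 for i=0..25
= (366/366)×(365/366)×...×(341/366)
= 0.402786

P ≈ 0.4028 ≈ 40.28%


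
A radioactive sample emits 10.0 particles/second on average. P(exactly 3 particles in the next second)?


Poisson(λ=10.0): P(X=3) = e^(-λ)×λ^k/k!
= e^(-10.0) × 10.0^3 / 3!
≈ 4.539992976e-05 × 1000 / 6 ≈ 0.007567

P(X=3) ≈ 0.007567 ≈ 0.76%


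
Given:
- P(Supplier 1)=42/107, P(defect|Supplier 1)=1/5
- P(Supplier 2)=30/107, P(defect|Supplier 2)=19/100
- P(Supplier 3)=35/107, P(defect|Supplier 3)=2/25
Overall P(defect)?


P(B) = Σ P(B|Aᵢ)×P(Aᵢ)
  1/5×42/107 = 42/535
  19/100×30/107 = 57/1070
  2/25×35/107 = 14/535
Sum = 169/1070

P(defect) = 169/1070 ≈ 15.79%


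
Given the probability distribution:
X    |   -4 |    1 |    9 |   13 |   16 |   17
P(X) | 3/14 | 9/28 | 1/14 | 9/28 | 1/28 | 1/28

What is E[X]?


E[X] = Σ x·P(X=x)
= (-4)×(3/14) + (1)×(9/28) + (9)×(1/14) + (13)×(9/28) + (16)×(1/28) + (17)×(1/28)
= 153/28

E[X] = 153/28


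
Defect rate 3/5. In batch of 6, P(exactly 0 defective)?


Binomial: P(X=0) = C(6,0)×p^0×(1-p)^6
= 1 × 1 × 64/15625 = 64/15625

P(X=0) = 64/15625 ≈ 0.41%


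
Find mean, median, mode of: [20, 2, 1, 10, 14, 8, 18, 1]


Sorted: [1, 1, 2, 8, 10, 14, 18, 20]
Mean = 74/8 = 37/4
Median = 9
Freq: {20: 1, 2: 1, 1: 2, 10: 1, 14: 1, 8: 1, 18: 1}
Mode: [1]

Mean=37/4, Median=9, Mode=1


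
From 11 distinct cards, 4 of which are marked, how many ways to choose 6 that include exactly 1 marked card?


Choose 1 of the 4 marked cards and 5 of the other 7 cards:
C(4,1)×C(7,5) = 4×21 = 84

84


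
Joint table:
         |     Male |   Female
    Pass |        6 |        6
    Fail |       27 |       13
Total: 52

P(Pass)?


P(Pass) = (6+6)/52 = 12/52 = 3/13

P(Pass) = 3/13 ≈ 23.08%


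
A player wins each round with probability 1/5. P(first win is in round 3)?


Geometric: P(X=3) = (1-p)^(k-1)×p = (4/5)^2×1/5 = 16/125

P(X=3) = 16/125 ≈ 12.80%


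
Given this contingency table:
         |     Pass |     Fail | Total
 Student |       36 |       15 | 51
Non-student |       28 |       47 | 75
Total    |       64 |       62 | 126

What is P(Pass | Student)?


P(Pass | Student) = 36/(36+15) = 36/51 = 12/17

P(Pass|Student) = 12/17 ≈ 70.59%


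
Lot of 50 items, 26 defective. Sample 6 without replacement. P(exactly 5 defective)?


Hypergeometric: C(26,5)×C(24,1)/C(50,6)
= 65780×24/15890700 = 1144/11515

P(X=5) = 1144/11515 ≈ 9.93%


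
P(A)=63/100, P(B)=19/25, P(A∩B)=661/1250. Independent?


P(A)×P(B) = 1197/2500
P(A∩B) = 661/1250
Not equal → NOT independent

No, not independent


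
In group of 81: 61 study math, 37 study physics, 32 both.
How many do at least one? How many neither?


|A∪B| = 61+37-32 = 66
Neither = 81-66 = 15

At least one: 66; Neither: 15


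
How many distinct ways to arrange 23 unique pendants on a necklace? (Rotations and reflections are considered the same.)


Free circular arrangements: rotations and reflections both identified.
(n-1)!/2 = 22!/2 = 1124000727777607680000/2 = 562000363888803840000

562000363888803840000


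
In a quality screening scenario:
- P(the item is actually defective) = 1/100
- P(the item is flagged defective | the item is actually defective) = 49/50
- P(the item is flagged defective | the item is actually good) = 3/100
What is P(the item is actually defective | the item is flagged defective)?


Using Bayes' theorem:
P(A|B) = P(B|A)·P(A) / P(B)

P(the item is flagged defective) = 49/50 × 1/100 + 3/100 × 99/100
= 49/5000 + 297/10000 = 79/2000

P(the item is actually defective|the item is flagged defective) = (49/5000) / (79/2000) = 98/395

P(the item is actually defective|the item is flagged defective) = 98/395 ≈ 24.81%


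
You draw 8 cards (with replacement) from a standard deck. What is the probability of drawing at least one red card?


P(not a red card) = 26/52 = 1/2
P(none in 8 draws) = (1/2)^8 = 1/256
P(≥1 red card) = 1 - 1/256 = 255/256

P = 255/256 ≈ 99.61%


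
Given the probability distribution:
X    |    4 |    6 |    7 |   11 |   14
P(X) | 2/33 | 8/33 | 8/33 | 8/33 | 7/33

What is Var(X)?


E[X] = 298/33
E[X²] = 3052/33
Var(X) = E[X²] - (E[X])² = 3052/33 - 88804/1089 = 11912/1089

Var(X) = 11912/1089 ≈ 10.9385


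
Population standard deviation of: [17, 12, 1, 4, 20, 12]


Mean = 66/6 = 11
  (17-11)²=36
  (12-11)²=1
  (1-11)²=100
  (4-11)²=49
  (20-11)²=81
  (12-11)²=1
Σ(x-μ)² = 268
σ² = 268/6 = 134/3

σ = √(134/3) ≈ 6.6833


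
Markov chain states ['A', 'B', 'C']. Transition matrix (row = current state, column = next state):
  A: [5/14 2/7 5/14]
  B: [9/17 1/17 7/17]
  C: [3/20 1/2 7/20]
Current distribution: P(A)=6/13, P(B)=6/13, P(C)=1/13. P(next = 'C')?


P(next=C) = Σᵢ P(now=i)×P(i→C)
= 6/13×5/14 + 6/13×7/17 + 1/13×7/20
= 15/91 + 42/221 + 7/260 = 11813/30940

P = 11813/30940 ≈ 0.3818


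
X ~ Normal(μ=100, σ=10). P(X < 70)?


z = (70-100)/10 = -3.0
P(Z < -3.0) = 0.0013

P(X < 70) ≈ 0.0013


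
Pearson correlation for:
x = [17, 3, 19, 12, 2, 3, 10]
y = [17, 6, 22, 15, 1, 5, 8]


n=7, Σx=66, Σy=74, Σxy=1002, Σx²=916, Σy²=1124
r = (7×1002 - 66×74)/√((7×916 - 66²)(7×1124 - 74²))
= 2130/√(2056×2392) = 2130/√4917952 ≈ 2130/2217.6456 ≈ 0.9605

r ≈ 0.9605


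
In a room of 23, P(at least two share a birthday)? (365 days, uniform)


P(all different) = Π(365-i)/365 for i=0..22
= 0.492703
P(match) = 1 - 0.492703 = 0.507297

P ≈ 0.5073 ≈ 50.73%


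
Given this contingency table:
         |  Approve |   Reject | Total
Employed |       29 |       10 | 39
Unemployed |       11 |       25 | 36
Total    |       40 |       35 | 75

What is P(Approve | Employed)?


P(Approve | Employed) = 29/(29+10) = 29/39

P(Approve|Employed) = 29/39 ≈ 74.36%


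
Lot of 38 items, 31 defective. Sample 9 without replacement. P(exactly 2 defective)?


Hypergeometric: C(31,2)×C(7,7)/C(38,9)
= 465×1/163011640 = 3/1051688

P(X=2) = 3/1051688 ≈ 0.00%
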